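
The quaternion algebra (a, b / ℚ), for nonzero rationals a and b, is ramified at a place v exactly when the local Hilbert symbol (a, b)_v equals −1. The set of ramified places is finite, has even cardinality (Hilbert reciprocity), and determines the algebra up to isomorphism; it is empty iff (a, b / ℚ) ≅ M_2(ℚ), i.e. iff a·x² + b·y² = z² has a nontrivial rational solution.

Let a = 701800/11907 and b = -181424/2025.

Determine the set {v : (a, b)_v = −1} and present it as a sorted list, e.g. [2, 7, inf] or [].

[2, 29]

Mod squares: a ≡ 174, b ≡ -11339. Check v ∈ {∞, 2, 3, 5, 7, 11, 17, 23, 29}.
v=5: a=5^2·(≡1), b=5^-2·(≡1) mod 5; (1|5)=+1, (1|5)=+1; (−1)^{2·-2·2}·(+1)^-2·(+1)^2 = +1.
v=∞: 174 > 0 and -11339 < 0  ⇒  (a,b)_∞ = +1.
v=29: a=29^1·(≡23), b=29^1·(≡10) mod 29; (23|29)=+1, (10|29)=-1; (−1)^{1·1·14}·(+1)^1·(-1)^1 = -1.
v=17: a=17^0·(≡13), b=17^1·(≡2) mod 17; (13|17)=+1, (2|17)=+1; (−1)^{0·1·8}·(+1)^1·(+1)^0 = +1.
v=23: a=23^0·(≡13), b=23^1·(≡1) mod 23; (13|23)=+1, (1|23)=+1; (−1)^{0·1·11}·(+1)^1·(+1)^0 = +1.
v=11: a=11^2·(≡5), b=11^0·(≡10) mod 11; (5|11)=+1, (10|11)=-1; (−1)^{2·0·5}·(+1)^0·(-1)^2 = +1.
v=3: a=3^-5·(≡1), b=3^-4·(≡1) mod 3; (1|3)=+1, (1|3)=+1; (−1)^{-5·-4·1}·(+1)^-4·(+1)^-5 = +1.
v=2: v_2(a)=3, v_2(b)=4; units ≡ 7, 5 (mod 8); ε·ε+αω+βω = 1·0+3·1+4·0 ≡ 1  ⇒  (a,b)_2 = -1.
v=7: a=7^-2·(≡3), b=7^0·(≡1) mod 7; (3|7)=-1, (1|7)=+1; (−1)^{-2·0·3}·(-1)^0·(+1)^-2 = +1.
|Ram(174, -11339)| = 2, even; anisotropic at {2, 29}.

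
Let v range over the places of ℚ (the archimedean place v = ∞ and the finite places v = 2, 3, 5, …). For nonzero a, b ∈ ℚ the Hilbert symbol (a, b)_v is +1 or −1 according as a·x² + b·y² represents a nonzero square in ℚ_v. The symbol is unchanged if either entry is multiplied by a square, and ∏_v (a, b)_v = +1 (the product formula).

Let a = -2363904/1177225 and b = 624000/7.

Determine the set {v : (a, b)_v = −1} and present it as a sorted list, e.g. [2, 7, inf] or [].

Mod squares: a ≡ -114, b ≡ 2730. Check v ∈ {∞, 2, 3, 5, 7, 13, 19, 31}.
v=2: v_2(a)=9, v_2(b)=7; units ≡ 7, 5 (mod 8); ε·ε+αω+βω = 1·0+9·1+7·0 ≡ 1  ⇒  (a,b)_2 = -1.
v=∞: -114 < 0 and 2730 > 0  ⇒  (a,b)_∞ = +1.
v=31: a=31^-2·(≡2), b=31^0·(≡9) mod 31; (2|31)=+1, (9|31)=+1; (−1)^{-2·0·15}·(+1)^0·(+1)^-2 = +1.
v=13: a=13^0·(≡12), b=13^1·(≡8) mod 13; (12|13)=+1, (8|13)=-1; (−1)^{0·1·6}·(+1)^1·(-1)^0 = +1.
v=5: a=5^-2·(≡4), b=5^3·(≡1) mod 5; (4|5)=+1, (1|5)=+1; (−1)^{-2·3·2}·(+1)^3·(+1)^-2 = +1.
v=3: a=3^5·(≡1), b=3^1·(≡1) mod 3; (1|3)=+1, (1|3)=+1; (−1)^{5·1·1}·(+1)^1·(+1)^5 = -1.
v=19: a=19^1·(≡18), b=19^0·(≡3) mod 19; (18|19)=-1, (3|19)=-1; (−1)^{1·0·9}·(-1)^0·(-1)^1 = -1.
v=7: a=7^-2·(≡3), b=7^-1·(≡6) mod 7; (3|7)=-1, (6|7)=-1; (−1)^{-2·-1·3}·(-1)^-1·(-1)^-2 = -1.
|Ram(-114, 2730)| = 4, even; anisotropic at {2, 3, 7, 19}.

[2, 3, 7, 19]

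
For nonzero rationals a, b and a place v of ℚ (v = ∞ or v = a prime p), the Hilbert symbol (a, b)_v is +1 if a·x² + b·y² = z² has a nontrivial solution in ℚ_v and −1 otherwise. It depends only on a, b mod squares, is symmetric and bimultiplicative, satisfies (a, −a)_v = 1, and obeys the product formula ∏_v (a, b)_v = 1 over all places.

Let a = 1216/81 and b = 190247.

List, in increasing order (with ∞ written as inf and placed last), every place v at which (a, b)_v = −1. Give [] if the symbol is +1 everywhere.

Mod squares: a ≡ 19, b ≡ 527. Check v ∈ {∞, 2, 3, 17, 19, 31}.
v=3: a=3^-4·(≡1), b=3^0·(≡2) mod 3; (1|3)=+1, (2|3)=-1; (−1)^{-4·0·1}·(+1)^0·(-1)^-4 = +1.
v=19: a=19^1·(≡9), b=19^2·(≡14) mod 19; (9|19)=+1, (14|19)=-1; (−1)^{1·2·9}·(+1)^2·(-1)^1 = -1.
v=17: a=17^0·(≡2), b=17^1·(≡5) mod 17; (2|17)=+1, (5|17)=-1; (−1)^{0·1·8}·(+1)^1·(-1)^0 = +1.
v=∞: 19 > 0 and 527 > 0  ⇒  (a,b)_∞ = +1.
v=2: v_2(a)=6, v_2(b)=0; units ≡ 3, 7 (mod 8); ε·ε+αω+βω = 1·1+6·0+0·1 ≡ 1  ⇒  (a,b)_2 = -1.
v=31: a=31^0·(≡2), b=31^1·(≡30) mod 31; (2|31)=+1, (30|31)=-1; (−1)^{0·1·15}·(+1)^1·(-1)^0 = +1.
(19, 527 / ℚ) ramifies at {2, 19}: a division algebra.

[2, 19]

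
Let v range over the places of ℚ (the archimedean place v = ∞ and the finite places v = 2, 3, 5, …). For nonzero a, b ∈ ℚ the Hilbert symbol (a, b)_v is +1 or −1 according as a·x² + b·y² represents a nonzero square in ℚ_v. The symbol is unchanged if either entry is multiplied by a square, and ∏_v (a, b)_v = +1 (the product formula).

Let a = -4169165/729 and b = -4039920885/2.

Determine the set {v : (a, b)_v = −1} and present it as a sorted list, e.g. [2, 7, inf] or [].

(a, b) ≡ (-85085, -570570) mod (ℚ^×)²; places V = {2, 3, 5, 7, 11, 13, 17, 19, ∞}.
(a,b)_5: α=1, u≡3; β=1, v≡4 (mod 5); (3|5)=-1, (4|5)=+1; sign (−1)^0·-1^1·+1^1 = -1.
(a,b)_3: α=-6, u≡1; β=1, v≡1 (mod 3); (1|3)=+1, (1|3)=+1; sign (−1)^0·+1^1·+1^-6 = +1.
(a,b)_17: α=1, u≡10; β=2, v≡8 (mod 17); (10|17)=-1, (8|17)=+1; sign (−1)^0·-1^2·+1^1 = +1.
(a,b)_7: α=3, u≡4; β=3, v≡6 (mod 7); (4|7)=+1, (6|7)=-1; sign (−1)^1·+1^3·-1^3 = +1.
(a,b)_13: α=1, u≡5; β=1, v≡11 (mod 13); (5|13)=-1, (11|13)=-1; sign (−1)^0·-1^1·-1^1 = +1.
(a,b)_2: α=0, β=-1; u≡3, v≡3 (mod 8); ε(u)ε(v)=1·1, αω(v)=0·1, βω(u)=-1·1; sum ≡ 0  ⇒  +1.
(a,b)_19: α=0, u≡17; β=1, v≡4 (mod 19); (17|19)=+1, (4|19)=+1; sign (−1)^0·+1^1·+1^0 = +1.
(a,b)_∞: sgn(-85085)=−, sgn(-570570)=−, so -1.
(a,b)_11: α=1, u≡4; β=1, v≡6 (mod 11); (4|11)=+1, (6|11)=-1; sign (−1)^1·+1^1·-1^1 = +1.
|Ram(-85085, -570570)| = 2, even; anisotropic at {5, ∞}.

[5, inf]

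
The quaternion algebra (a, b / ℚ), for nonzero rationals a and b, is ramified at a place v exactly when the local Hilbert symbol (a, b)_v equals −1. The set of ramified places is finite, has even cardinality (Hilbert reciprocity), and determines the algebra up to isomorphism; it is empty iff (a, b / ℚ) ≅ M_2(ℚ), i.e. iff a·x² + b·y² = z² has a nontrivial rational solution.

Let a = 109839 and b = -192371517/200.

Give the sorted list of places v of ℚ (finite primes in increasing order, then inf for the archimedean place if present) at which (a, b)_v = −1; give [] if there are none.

Mod squares: a ≡ 109839, b ≡ -28106. Check v ∈ {∞, 2, 3, 5, 13, 19, 23, 41, 47}.
v=∞: 109839 > 0 and -28106 < 0  ⇒  (a,b)_∞ = +1.
v=2: v_2(a)=0, v_2(b)=-3; units ≡ 7, 3 (mod 8); ε·ε+αω+βω = 1·1+0·1+-3·0 ≡ 1  ⇒  (a,b)_2 = -1.
v=3: a=3^1·(≡1), b=3^4·(≡1) mod 3; (1|3)=+1, (1|3)=+1; (−1)^{1·4·1}·(+1)^4·(+1)^1 = +1.
v=47: a=47^1·(≡34), b=47^1·(≡30) mod 47; (34|47)=+1, (30|47)=-1; (−1)^{1·1·23}·(+1)^1·(-1)^1 = +1.
v=13: a=13^0·(≡2), b=13^3·(≡4) mod 13; (2|13)=-1, (4|13)=+1; (−1)^{0·3·6}·(-1)^3·(+1)^0 = -1.
v=5: a=5^0·(≡4), b=5^-2·(≡1) mod 5; (4|5)=+1, (1|5)=+1; (−1)^{0·-2·2}·(+1)^-2·(+1)^0 = +1.
v=19: a=19^1·(≡5), b=19^0·(≡12) mod 19; (5|19)=+1, (12|19)=-1; (−1)^{1·0·9}·(+1)^0·(-1)^1 = -1.
v=41: a=41^1·(≡14), b=41^0·(≡10) mod 41; (14|41)=-1, (10|41)=+1; (−1)^{1·0·20}·(-1)^0·(+1)^1 = +1.
v=23: a=23^0·(≡14), b=23^1·(≡14) mod 23; (14|23)=-1, (14|23)=-1; (−1)^{0·1·11}·(-1)^1·(-1)^0 = -1.
(109839, -28106 / ℚ) ramifies at {2, 13, 19, 23}: a division algebra.

[2, 13, 19, 23]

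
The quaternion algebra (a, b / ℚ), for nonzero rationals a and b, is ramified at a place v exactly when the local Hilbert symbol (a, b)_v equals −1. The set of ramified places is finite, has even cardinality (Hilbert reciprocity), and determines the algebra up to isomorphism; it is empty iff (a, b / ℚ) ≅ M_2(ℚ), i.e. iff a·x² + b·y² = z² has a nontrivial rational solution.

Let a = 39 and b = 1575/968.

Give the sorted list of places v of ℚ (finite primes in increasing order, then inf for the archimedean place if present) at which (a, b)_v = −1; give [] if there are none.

(a, b) ≡ (39, 14) mod (ℚ^×)²; places V = {2, 3, 5, 7, 11, 13, ∞}.
(a,b)_13: α=1, u≡3; β=0, v≡9 (mod 13); (3|13)=+1, (9|13)=+1; sign (−1)^0·+1^0·+1^1 = +1.
(a,b)_5: α=0, u≡4; β=2, v≡1 (mod 5); (4|5)=+1, (1|5)=+1; sign (−1)^0·+1^2·+1^0 = +1.
(a,b)_2: α=0, β=-3; u≡7, v≡7 (mod 8); ε(u)ε(v)=1·1, αω(v)=0·0, βω(u)=-3·0; sum ≡ 1  ⇒  -1.
(a,b)_11: α=0, u≡6; β=-2, v≡3 (mod 11); (6|11)=-1, (3|11)=+1; sign (−1)^0·-1^-2·+1^0 = +1.
(a,b)_∞: sgn(39)=+, sgn(14)=+, so +1.
(a,b)_7: α=0, u≡4; β=1, v≡4 (mod 7); (4|7)=+1, (4|7)=+1; sign (−1)^0·+1^1·+1^0 = +1.
(a,b)_3: α=1, u≡1; β=2, v≡2 (mod 3); (1|3)=+1, (2|3)=-1; sign (−1)^0·+1^2·-1^1 = -1.
|Ram(39, 14)| = 2, even; anisotropic at {2, 3}.

[2, 3]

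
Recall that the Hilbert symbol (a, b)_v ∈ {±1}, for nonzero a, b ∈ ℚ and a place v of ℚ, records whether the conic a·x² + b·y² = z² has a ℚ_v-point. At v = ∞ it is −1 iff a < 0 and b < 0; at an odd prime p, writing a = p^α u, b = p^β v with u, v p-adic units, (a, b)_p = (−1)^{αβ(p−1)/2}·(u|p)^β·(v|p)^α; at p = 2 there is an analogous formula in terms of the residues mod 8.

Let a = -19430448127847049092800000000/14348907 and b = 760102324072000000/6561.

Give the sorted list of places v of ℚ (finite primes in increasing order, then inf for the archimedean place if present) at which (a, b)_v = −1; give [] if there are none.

[13, 17]

(a, b) ≡ (-269841, 58) mod (ℚ^×)²; places V = {2, 3, 5, 7, 11, 13, 17, 29, 37, ∞}.
(a,b)_13: α=3, u≡9; β=2, v≡8 (mod 13); (9|13)=+1, (8|13)=-1; sign (−1)^0·+1^2·-1^3 = -1.
(a,b)_17: α=3, u≡5; β=2, v≡3 (mod 17); (5|17)=-1, (3|17)=-1; sign (−1)^0·-1^2·-1^3 = -1.
(a,b)_37: α=3, u≡27; β=2, v≡10 (mod 37); (27|37)=+1, (10|37)=+1; sign (−1)^0·+1^2·+1^3 = +1.
(a,b)_5: α=8, u≡1; β=6, v≡3 (mod 5); (1|5)=+1, (3|5)=-1; sign (−1)^0·+1^6·-1^8 = +1.
(a,b)_∞: sgn(-269841)=−, sgn(58)=+, so +1.
(a,b)_2: α=12, β=9; u≡7, v≡5 (mod 8); ε(u)ε(v)=1·0, αω(v)=12·1, βω(u)=9·0; sum ≡ 0  ⇒  +1.
(a,b)_29: α=2, u≡13; β=1, v≡14 (mod 29); (13|29)=+1, (14|29)=-1; sign (−1)^0·+1^1·-1^2 = +1.
(a,b)_11: α=1, u≡7; β=0, v≡5 (mod 11); (7|11)=-1, (5|11)=+1; sign (−1)^0·-1^0·+1^1 = +1.
(a,b)_7: α=4, u≡2; β=2, v≡4 (mod 7); (2|7)=+1, (4|7)=+1; sign (−1)^0·+1^2·+1^4 = +1.
(a,b)_3: α=-15, u≡2; β=-8, v≡1 (mod 3); (2|3)=-1, (1|3)=+1; sign (−1)^0·-1^-8·+1^-15 = +1.
|Ram(-269841, 58)| = 2, even; anisotropic at {13, 17}.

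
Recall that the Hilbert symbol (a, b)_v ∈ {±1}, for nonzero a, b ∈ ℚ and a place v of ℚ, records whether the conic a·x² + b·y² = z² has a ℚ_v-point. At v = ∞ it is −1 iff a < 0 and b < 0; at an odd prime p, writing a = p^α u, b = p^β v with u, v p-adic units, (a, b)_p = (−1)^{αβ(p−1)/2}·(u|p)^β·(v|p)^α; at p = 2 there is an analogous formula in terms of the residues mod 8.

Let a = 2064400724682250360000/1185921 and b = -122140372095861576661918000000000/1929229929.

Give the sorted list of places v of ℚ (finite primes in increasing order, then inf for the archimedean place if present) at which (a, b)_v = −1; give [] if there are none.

(a, b) ≡ (36859, -2755) mod (ℚ^×)²; places V = {2, 3, 5, 7, 11, 19, 29, 31, 41, ∞}.
(a,b)_19: α=2, u≡13; β=3, v≡9 (mod 19); (13|19)=-1, (9|19)=+1; sign (−1)^0·-1^3·+1^2 = -1.
(a,b)_41: α=3, u≡15; β=4, v≡25 (mod 41); (15|41)=-1, (25|41)=+1; sign (−1)^0·-1^4·+1^3 = +1.
(a,b)_5: α=4, u≡1; β=9, v≡1 (mod 5); (1|5)=+1, (1|5)=+1; sign (−1)^0·+1^9·+1^4 = +1.
(a,b)_∞: sgn(36859)=+, sgn(-2755)=−, so +1.
(a,b)_2: α=6, β=10; u≡3, v≡5 (mod 8); ε(u)ε(v)=1·0, αω(v)=6·1, βω(u)=10·1; sum ≡ 0  ⇒  +1.
(a,b)_7: α=4, u≡4; β=6, v≡5 (mod 7); (4|7)=+1, (5|7)=-1; sign (−1)^0·+1^6·-1^4 = +1.
(a,b)_11: α=-4, u≡3; β=-8, v≡6 (mod 11); (3|11)=+1, (6|11)=-1; sign (−1)^0·+1^-8·-1^-4 = +1.
(a,b)_29: α=1, u≡24; β=1, v≡8 (mod 29); (24|29)=+1, (8|29)=-1; sign (−1)^0·+1^1·-1^1 = -1.
(a,b)_31: α=3, u≡21; β=4, v≡10 (mod 31); (21|31)=-1, (10|31)=+1; sign (−1)^0·-1^4·+1^3 = +1.
(a,b)_3: α=-4, u≡1; β=-2, v≡2 (mod 3); (1|3)=+1, (2|3)=-1; sign (−1)^0·+1^-2·-1^-4 = +1.
(36859, -2755 / ℚ) ramifies at {19, 29}: a division algebra.

[19, 29]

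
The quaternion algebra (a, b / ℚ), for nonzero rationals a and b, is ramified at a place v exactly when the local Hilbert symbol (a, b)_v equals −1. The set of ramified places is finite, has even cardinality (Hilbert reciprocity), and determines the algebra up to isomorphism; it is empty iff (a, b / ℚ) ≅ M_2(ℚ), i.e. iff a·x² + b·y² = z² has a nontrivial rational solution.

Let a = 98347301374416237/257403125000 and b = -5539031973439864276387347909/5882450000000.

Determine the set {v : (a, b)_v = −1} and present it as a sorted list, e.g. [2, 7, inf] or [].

[17, 23]

Mod squares: a ≡ 874, b ≡ -8602. Check v ∈ {∞, 2, 3, 5, 7, 11, 13, 17, 19, 23, 41}.
v=5: a=5^-8·(≡1), b=5^-8·(≡3) mod 5; (1|5)=+1, (3|5)=-1; (−1)^{-8·-8·2}·(+1)^-8·(-1)^-8 = +1.
v=11: a=11^6·(≡4), b=11^9·(≡6) mod 11; (4|11)=+1, (6|11)=-1; (−1)^{6·9·5}·(+1)^9·(-1)^6 = +1.
v=∞: 874 > 0 and -8602 < 0  ⇒  (a,b)_∞ = +1.
v=17: a=17^4·(≡10), b=17^5·(≡16) mod 17; (10|17)=-1, (16|17)=+1; (−1)^{4·5·8}·(-1)^5·(+1)^4 = -1.
v=3: a=3^2·(≡1), b=3^2·(≡2) mod 3; (1|3)=+1, (2|3)=-1; (−1)^{2·2·1}·(+1)^2·(-1)^2 = +1.
v=41: a=41^-2·(≡38), b=41^0·(≡20) mod 41; (38|41)=-1, (20|41)=+1; (−1)^{-2·0·20}·(-1)^0·(+1)^-2 = +1.
v=23: a=23^1·(≡19), b=23^5·(≡21) mod 23; (19|23)=-1, (21|23)=-1; (−1)^{1·5·11}·(-1)^5·(-1)^1 = -1.
v=7: a=7^-2·(≡6), b=7^-6·(≡2) mod 7; (6|7)=-1, (2|7)=+1; (−1)^{-2·-6·3}·(-1)^-6·(+1)^-2 = +1.
v=19: a=19^1·(≡10), b=19^0·(≡5) mod 19; (10|19)=-1, (5|19)=+1; (−1)^{1·0·9}·(-1)^0·(+1)^1 = +1.
v=13: a=13^2·(≡10), b=13^4·(≡3) mod 13; (10|13)=+1, (3|13)=+1; (−1)^{2·4·6}·(+1)^4·(+1)^2 = +1.
v=2: v_2(a)=-3, v_2(b)=-7; units ≡ 5, 3 (mod 8); ε·ε+αω+βω = 0·1+-3·1+-7·1 ≡ 0  ⇒  (a,b)_2 = +1.
(874, -8602 / ℚ) ramifies at {17, 23}: a division algebra.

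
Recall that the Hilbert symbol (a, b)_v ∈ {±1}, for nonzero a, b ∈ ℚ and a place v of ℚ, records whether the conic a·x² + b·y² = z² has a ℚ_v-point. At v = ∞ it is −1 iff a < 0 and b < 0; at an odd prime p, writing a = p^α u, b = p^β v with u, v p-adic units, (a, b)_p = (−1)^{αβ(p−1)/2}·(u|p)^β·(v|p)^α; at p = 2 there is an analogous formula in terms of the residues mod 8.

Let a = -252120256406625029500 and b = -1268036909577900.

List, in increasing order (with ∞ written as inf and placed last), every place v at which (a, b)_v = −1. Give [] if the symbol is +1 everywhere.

[7, 11, 29, 41, 43, inf]

Mod squares: a ≡ -19683895, b ≡ -11. Check v ∈ {∞, 2, 3, 5, 7, 11, 29, 41, 43}.
v=5: a=5^3·(≡4), b=5^2·(≡4) mod 5; (4|5)=+1, (4|5)=+1; (−1)^{3·2·2}·(+1)^2·(+1)^3 = +1.
v=41: a=41^3·(≡15), b=41^2·(≡24) mod 41; (15|41)=-1, (24|41)=-1; (−1)^{3·2·20}·(-1)^2·(-1)^3 = -1.
v=29: a=29^3·(≡12), b=29^2·(≡26) mod 29; (12|29)=-1, (26|29)=-1; (−1)^{3·2·14}·(-1)^2·(-1)^3 = -1.
v=43: a=43^3·(≡41), b=43^2·(≡2) mod 43; (41|43)=+1, (2|43)=-1; (−1)^{3·2·21}·(+1)^2·(-1)^3 = -1.
v=2: v_2(a)=2, v_2(b)=2; units ≡ 1, 5 (mod 8); ε·ε+αω+βω = 0·0+2·1+2·0 ≡ 0  ⇒  (a,b)_2 = +1.
v=7: a=7^3·(≡5), b=7^2·(≡5) mod 7; (5|7)=-1, (5|7)=-1; (−1)^{3·2·3}·(-1)^2·(-1)^3 = -1.
v=11: a=11^1·(≡10), b=11^1·(≡10) mod 11; (10|11)=-1, (10|11)=-1; (−1)^{1·1·5}·(-1)^1·(-1)^1 = -1.
v=∞: -19683895 < 0 and -11 < 0  ⇒  (a,b)_∞ = -1.
v=3: a=3^0·(≡2), b=3^2·(≡1) mod 3; (2|3)=-1, (1|3)=+1; (−1)^{0·2·1}·(-1)^2·(+1)^0 = +1.
Ram(-19683895, -11) = {7, 11, 29, 41, 43, ∞}; no ℚ_7-point on the conic.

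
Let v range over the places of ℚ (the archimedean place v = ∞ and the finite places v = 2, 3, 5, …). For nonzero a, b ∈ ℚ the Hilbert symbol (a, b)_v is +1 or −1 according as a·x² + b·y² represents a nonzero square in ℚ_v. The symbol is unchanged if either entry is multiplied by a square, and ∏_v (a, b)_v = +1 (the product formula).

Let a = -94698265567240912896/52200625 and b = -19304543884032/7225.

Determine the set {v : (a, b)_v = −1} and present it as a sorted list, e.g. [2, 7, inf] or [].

Mod squares: a ≡ -141, b ≡ -43. Check v ∈ {∞, 2, 3, 5, 11, 17, 43, 47}.
v=∞: -141 < 0 and -43 < 0  ⇒  (a,b)_∞ = -1.
v=43: a=43^2·(≡36), b=43^1·(≡7) mod 43; (36|43)=+1, (7|43)=-1; (−1)^{2·1·21}·(+1)^1·(-1)^2 = +1.
v=2: v_2(a)=24, v_2(b)=8; units ≡ 3, 5 (mod 8); ε·ε+αω+βω = 1·0+24·1+8·1 ≡ 0  ⇒  (a,b)_2 = +1.
v=11: a=11^2·(≡2), b=11^2·(≡4) mod 11; (2|11)=-1, (4|11)=+1; (−1)^{2·2·5}·(-1)^2·(+1)^2 = +1.
v=17: a=17^-4·(≡11), b=17^-2·(≡2) mod 17; (11|17)=-1, (2|17)=+1; (−1)^{-4·-2·8}·(-1)^-2·(+1)^-4 = +1.
v=47: a=47^3·(≡15), b=47^2·(≡32) mod 47; (15|47)=-1, (32|47)=+1; (−1)^{3·2·23}·(-1)^2·(+1)^3 = +1.
v=3: a=3^5·(≡1), b=3^8·(≡2) mod 3; (1|3)=+1, (2|3)=-1; (−1)^{5·8·1}·(+1)^8·(-1)^5 = -1.
v=5: a=5^-4·(≡4), b=5^-2·(≡2) mod 5; (4|5)=+1, (2|5)=-1; (−1)^{-4·-2·2}·(+1)^-2·(-1)^-4 = +1.
Ram(-141, -43) = {3, ∞}; no ℚ_3-point on the conic.

[3, inf]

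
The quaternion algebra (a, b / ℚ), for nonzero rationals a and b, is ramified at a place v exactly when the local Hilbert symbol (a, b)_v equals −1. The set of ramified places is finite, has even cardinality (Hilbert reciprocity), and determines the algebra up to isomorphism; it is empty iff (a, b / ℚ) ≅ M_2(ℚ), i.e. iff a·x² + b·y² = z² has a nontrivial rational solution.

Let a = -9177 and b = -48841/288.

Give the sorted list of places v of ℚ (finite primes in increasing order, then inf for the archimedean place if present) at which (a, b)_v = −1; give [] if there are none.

[2, 7, 23, inf]

Mod squares: a ≡ -9177, b ≡ -2. Check v ∈ {∞, 2, 3, 7, 13, 17, 19, 23}.
v=17: a=17^0·(≡3), b=17^2·(≡16) mod 17; (3|17)=-1, (16|17)=+1; (−1)^{0·2·8}·(-1)^2·(+1)^0 = +1.
v=13: a=13^0·(≡1), b=13^2·(≡5) mod 13; (1|13)=+1, (5|13)=-1; (−1)^{0·2·6}·(+1)^2·(-1)^0 = +1.
v=23: a=23^1·(≡15), b=23^0·(≡22) mod 23; (15|23)=-1, (22|23)=-1; (−1)^{1·0·11}·(-1)^0·(-1)^1 = -1.
v=2: v_2(a)=0, v_2(b)=-5; units ≡ 7, 7 (mod 8); ε·ε+αω+βω = 1·1+0·0+-5·0 ≡ 1  ⇒  (a,b)_2 = -1.
v=19: a=19^1·(≡11), b=19^0·(≡9) mod 19; (11|19)=+1, (9|19)=+1; (−1)^{1·0·9}·(+1)^0·(+1)^1 = +1.
v=∞: -9177 < 0 and -2 < 0  ⇒  (a,b)_∞ = -1.
v=3: a=3^1·(≡1), b=3^-2·(≡1) mod 3; (1|3)=+1, (1|3)=+1; (−1)^{1·-2·1}·(+1)^-2·(+1)^1 = +1.
v=7: a=7^1·(≡5), b=7^0·(≡5) mod 7; (5|7)=-1, (5|7)=-1; (−1)^{1·0·3}·(-1)^0·(-1)^1 = -1.
|Ram(-9177, -2)| = 4, even; anisotropic at {2, 7, 23, ∞}.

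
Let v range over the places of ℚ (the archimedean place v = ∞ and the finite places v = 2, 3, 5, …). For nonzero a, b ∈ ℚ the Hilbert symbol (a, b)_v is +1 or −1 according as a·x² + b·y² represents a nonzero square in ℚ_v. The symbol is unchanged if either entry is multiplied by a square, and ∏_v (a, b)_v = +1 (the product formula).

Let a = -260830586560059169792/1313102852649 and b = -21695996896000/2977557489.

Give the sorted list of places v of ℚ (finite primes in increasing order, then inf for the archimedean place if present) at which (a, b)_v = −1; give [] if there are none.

[5, 23, 41, inf]

Mod squares: a ≡ -943, b ≡ -1435. Check v ∈ {∞, 2, 3, 5, 7, 17, 23, 29, 37, 41, 43, 47, 53}.
v=47: a=47^-2·(≡20), b=47^-2·(≡35) mod 47; (20|47)=-1, (35|47)=-1; (−1)^{-2·-2·23}·(-1)^-2·(-1)^-2 = +1.
v=7: a=7^-2·(≡2), b=7^1·(≡5) mod 7; (2|7)=+1, (5|7)=-1; (−1)^{-2·1·3}·(+1)^1·(-1)^-2 = +1.
v=43: a=43^-2·(≡26), b=43^-2·(≡28) mod 43; (26|43)=-1, (28|43)=-1; (−1)^{-2·-2·21}·(-1)^-2·(-1)^-2 = +1.
v=23: a=23^1·(≡22), b=23^0·(≡17) mod 23; (22|23)=-1, (17|23)=-1; (−1)^{1·0·11}·(-1)^0·(-1)^1 = -1.
v=5: a=5^0·(≡2), b=5^3·(≡3) mod 5; (2|5)=-1, (3|5)=-1; (−1)^{0·3·2}·(-1)^3·(-1)^0 = -1.
v=53: a=53^2·(≡28), b=53^2·(≡46) mod 53; (28|53)=+1, (46|53)=+1; (−1)^{2·2·26}·(+1)^2·(+1)^2 = +1.
v=2: v_2(a)=10, v_2(b)=8; units ≡ 1, 5 (mod 8); ε·ε+αω+βω = 0·0+10·1+8·0 ≡ 0  ⇒  (a,b)_2 = +1.
v=29: a=29^2·(≡21), b=29^2·(≡21) mod 29; (21|29)=-1, (21|29)=-1; (−1)^{2·2·14}·(-1)^2·(-1)^2 = +1.
v=3: a=3^-8·(≡2), b=3^-6·(≡2) mod 3; (2|3)=-1, (2|3)=-1; (−1)^{-8·-6·1}·(-1)^-6·(-1)^-8 = +1.
v=37: a=37^2·(≡2), b=37^0·(≡24) mod 37; (2|37)=-1, (24|37)=-1; (−1)^{2·0·18}·(-1)^0·(-1)^2 = +1.
v=41: a=41^1·(≡10), b=41^1·(≡26) mod 41; (10|41)=+1, (26|41)=-1; (−1)^{1·1·20}·(+1)^1·(-1)^1 = -1.
v=17: a=17^4·(≡4), b=17^0·(≡3) mod 17; (4|17)=+1, (3|17)=-1; (−1)^{4·0·8}·(+1)^0·(-1)^4 = +1.
v=∞: -943 < 0 and -1435 < 0  ⇒  (a,b)_∞ = -1.
|Ram(-943, -1435)| = 4, even; anisotropic at {5, 23, 41, ∞}.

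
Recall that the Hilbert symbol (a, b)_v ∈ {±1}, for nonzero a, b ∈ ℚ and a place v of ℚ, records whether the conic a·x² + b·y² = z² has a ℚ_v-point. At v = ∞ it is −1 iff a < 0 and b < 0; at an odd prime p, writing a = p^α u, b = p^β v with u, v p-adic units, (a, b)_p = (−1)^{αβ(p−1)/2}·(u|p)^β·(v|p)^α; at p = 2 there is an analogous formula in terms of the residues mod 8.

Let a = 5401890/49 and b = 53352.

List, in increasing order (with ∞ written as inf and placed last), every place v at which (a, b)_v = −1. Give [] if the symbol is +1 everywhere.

Mod squares: a ≡ 7410, b ≡ 1482. Check v ∈ {∞, 2, 3, 5, 7, 13, 19}.
v=3: a=3^7·(≡1), b=3^3·(≡2) mod 3; (1|3)=+1, (2|3)=-1; (−1)^{7·3·1}·(+1)^3·(-1)^7 = +1.
v=19: a=19^1·(≡15), b=19^1·(≡15) mod 19; (15|19)=-1, (15|19)=-1; (−1)^{1·1·9}·(-1)^1·(-1)^1 = -1.
v=2: v_2(a)=1, v_2(b)=3; units ≡ 1, 5 (mod 8); ε·ε+αω+βω = 0·0+1·1+3·0 ≡ 1  ⇒  (a,b)_2 = -1.
v=13: a=13^1·(≡5), b=13^1·(≡9) mod 13; (5|13)=-1, (9|13)=+1; (−1)^{1·1·6}·(-1)^1·(+1)^1 = -1.
v=5: a=5^1·(≡2), b=5^0·(≡2) mod 5; (2|5)=-1, (2|5)=-1; (−1)^{1·0·2}·(-1)^0·(-1)^1 = -1.
v=7: a=7^-2·(≡4), b=7^0·(≡5) mod 7; (4|7)=+1, (5|7)=-1; (−1)^{-2·0·3}·(+1)^0·(-1)^-2 = +1.
v=∞: 7410 > 0 and 1482 > 0  ⇒  (a,b)_∞ = +1.
(7410, 1482 / ℚ) ramifies at {2, 5, 13, 19}: a division algebra.

[2, 5, 13, 19]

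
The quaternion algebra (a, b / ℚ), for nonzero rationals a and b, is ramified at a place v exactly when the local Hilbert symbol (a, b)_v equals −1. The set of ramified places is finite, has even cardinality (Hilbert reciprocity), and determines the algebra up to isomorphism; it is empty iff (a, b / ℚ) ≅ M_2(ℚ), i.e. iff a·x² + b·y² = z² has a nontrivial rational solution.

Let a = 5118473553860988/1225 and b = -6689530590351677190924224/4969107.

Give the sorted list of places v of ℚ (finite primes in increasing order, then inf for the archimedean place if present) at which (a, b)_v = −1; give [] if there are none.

[2, 3, 19, 31]

Mod squares: a ≡ 33263, b ≡ -1653. Check v ∈ {∞, 2, 3, 5, 7, 11, 13, 19, 29, 31, 37}.
v=11: a=11^0·(≡6), b=11^-2·(≡7) mod 11; (6|11)=-1, (7|11)=-1; (−1)^{0·-2·5}·(-1)^-2·(-1)^0 = +1.
v=7: a=7^-2·(≡5), b=7^0·(≡6) mod 7; (5|7)=-1, (6|7)=-1; (−1)^{-2·0·3}·(-1)^0·(-1)^-2 = +1.
v=5: a=5^-2·(≡2), b=5^0·(≡3) mod 5; (2|5)=-1, (3|5)=-1; (−1)^{-2·0·2}·(-1)^0·(-1)^-2 = +1.
v=∞: 33263 > 0 and -1653 < 0  ⇒  (a,b)_∞ = +1.
v=29: a=29^1·(≡7), b=29^3·(≡22) mod 29; (7|29)=+1, (22|29)=+1; (−1)^{1·3·14}·(+1)^3·(+1)^1 = +1.
v=31: a=31^3·(≡4), b=31^4·(≡11) mod 31; (4|31)=+1, (11|31)=-1; (−1)^{3·4·15}·(+1)^4·(-1)^3 = -1.
v=2: v_2(a)=2, v_2(b)=6; units ≡ 7, 3 (mod 8); ε·ε+αω+βω = 1·1+2·1+6·0 ≡ 1  ⇒  (a,b)_2 = -1.
v=19: a=19^2·(≡18), b=19^5·(≡18) mod 19; (18|19)=-1, (18|19)=-1; (−1)^{2·5·9}·(-1)^5·(-1)^2 = -1.
v=37: a=37^3·(≡27), b=37^4·(≡30) mod 37; (27|37)=+1, (30|37)=+1; (−1)^{3·4·18}·(+1)^4·(+1)^3 = +1.
v=13: a=13^0·(≡3), b=13^-2·(≡11) mod 13; (3|13)=+1, (11|13)=-1; (−1)^{0·-2·6}·(+1)^-2·(-1)^0 = +1.
v=3: a=3^4·(≡2), b=3^-5·(≡1) mod 3; (2|3)=-1, (1|3)=+1; (−1)^{4·-5·1}·(-1)^-5·(+1)^4 = -1.
(33263, -1653 / ℚ) ramifies at {2, 3, 19, 31}: a division algebra.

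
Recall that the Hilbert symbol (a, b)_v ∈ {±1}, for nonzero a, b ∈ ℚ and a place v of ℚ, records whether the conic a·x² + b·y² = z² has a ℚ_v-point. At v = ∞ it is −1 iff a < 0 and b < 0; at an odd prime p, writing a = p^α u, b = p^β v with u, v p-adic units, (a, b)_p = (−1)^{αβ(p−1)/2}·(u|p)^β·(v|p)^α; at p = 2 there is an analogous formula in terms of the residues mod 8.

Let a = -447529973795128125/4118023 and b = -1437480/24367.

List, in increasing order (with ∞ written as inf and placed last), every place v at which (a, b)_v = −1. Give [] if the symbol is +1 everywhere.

[2, inf]

Mod squares: a ≡ -35, b ≡ -2310. Check v ∈ {∞, 2, 3, 5, 7, 11, 13, 37, 59}.
v=7: a=7^-1·(≡4), b=7^-1·(≡6) mod 7; (4|7)=+1, (6|7)=-1; (−1)^{-1·-1·3}·(+1)^-1·(-1)^-1 = +1.
v=2: v_2(a)=0, v_2(b)=3; units ≡ 5, 5 (mod 8); ε·ε+αω+βω = 0·0+0·1+3·1 ≡ 1  ⇒  (a,b)_2 = -1.
v=37: a=37^2·(≡20), b=37^0·(≡25) mod 37; (20|37)=-1, (25|37)=+1; (−1)^{2·0·18}·(-1)^0·(+1)^2 = +1.
v=∞: -35 < 0 and -2310 < 0  ⇒  (a,b)_∞ = -1.
v=11: a=11^6·(≡9), b=11^3·(≡10) mod 11; (9|11)=+1, (10|11)=-1; (−1)^{6·3·5}·(+1)^3·(-1)^6 = +1.
v=5: a=5^5·(≡3), b=5^1·(≡2) mod 5; (3|5)=-1, (2|5)=-1; (−1)^{5·1·2}·(-1)^1·(-1)^5 = +1.
v=13: a=13^-2·(≡12), b=13^0·(≡12) mod 13; (12|13)=+1, (12|13)=+1; (−1)^{-2·0·6}·(+1)^0·(+1)^-2 = +1.
v=3: a=3^10·(≡1), b=3^3·(≡1) mod 3; (1|3)=+1, (1|3)=+1; (−1)^{10·3·1}·(+1)^3·(+1)^10 = +1.
v=59: a=59^-2·(≡23), b=59^-2·(≡50) mod 59; (23|59)=-1, (50|59)=-1; (−1)^{-2·-2·29}·(-1)^-2·(-1)^-2 = +1.
(-35, -2310 / ℚ) ramifies at {2, ∞}: a division algebra.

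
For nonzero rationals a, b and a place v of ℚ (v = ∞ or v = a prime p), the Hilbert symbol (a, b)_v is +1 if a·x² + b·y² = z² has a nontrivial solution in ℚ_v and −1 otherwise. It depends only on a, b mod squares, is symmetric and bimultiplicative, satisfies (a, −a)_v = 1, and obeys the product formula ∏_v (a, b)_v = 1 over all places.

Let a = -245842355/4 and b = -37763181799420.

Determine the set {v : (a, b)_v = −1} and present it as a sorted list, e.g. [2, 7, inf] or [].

Mod squares: a ≡ -2031755, b ≡ -192669294895. Check v ∈ {∞, 2, 5, 7, 11, 17, 19, 23, 31, 41, 53}.
v=17: a=17^1·(≡6), b=17^1·(≡1) mod 17; (6|17)=-1, (1|17)=+1; (−1)^{1·1·8}·(-1)^1·(+1)^1 = -1.
v=53: a=53^1·(≡46), b=53^1·(≡51) mod 53; (46|53)=+1, (51|53)=-1; (−1)^{1·1·26}·(+1)^1·(-1)^1 = -1.
v=19: a=19^0·(≡8), b=19^1·(≡1) mod 19; (8|19)=-1, (1|19)=+1; (−1)^{0·1·9}·(-1)^1·(+1)^0 = -1.
v=∞: -2031755 < 0 and -192669294895 < 0  ⇒  (a,b)_∞ = -1.
v=5: a=5^1·(≡1), b=5^1·(≡1) mod 5; (1|5)=+1, (1|5)=+1; (−1)^{1·1·2}·(+1)^1·(+1)^1 = +1.
v=11: a=11^3·(≡10), b=11^1·(≡6) mod 11; (10|11)=-1, (6|11)=-1; (−1)^{3·1·5}·(-1)^1·(-1)^3 = -1.
v=7: a=7^0·(≡1), b=7^3·(≡2) mod 7; (1|7)=+1, (2|7)=+1; (−1)^{0·3·3}·(+1)^3·(+1)^0 = +1.
v=23: a=23^0·(≡17), b=23^1·(≡11) mod 23; (17|23)=-1, (11|23)=-1; (−1)^{0·1·11}·(-1)^1·(-1)^0 = -1.
v=41: a=41^1·(≡34), b=41^1·(≡12) mod 41; (34|41)=-1, (12|41)=-1; (−1)^{1·1·20}·(-1)^1·(-1)^1 = +1.
v=31: a=31^0·(≡19), b=31^1·(≡12) mod 31; (19|31)=+1, (12|31)=-1; (−1)^{0·1·15}·(+1)^1·(-1)^0 = +1.
v=2: v_2(a)=-2, v_2(b)=2; units ≡ 5, 1 (mod 8); ε·ε+αω+βω = 0·0+-2·0+2·1 ≡ 0  ⇒  (a,b)_2 = +1.
(-2031755, -192669294895 / ℚ) ramifies at {11, 17, 19, 23, 53, ∞}: a division algebra.

[11, 17, 19, 23, 53, inf]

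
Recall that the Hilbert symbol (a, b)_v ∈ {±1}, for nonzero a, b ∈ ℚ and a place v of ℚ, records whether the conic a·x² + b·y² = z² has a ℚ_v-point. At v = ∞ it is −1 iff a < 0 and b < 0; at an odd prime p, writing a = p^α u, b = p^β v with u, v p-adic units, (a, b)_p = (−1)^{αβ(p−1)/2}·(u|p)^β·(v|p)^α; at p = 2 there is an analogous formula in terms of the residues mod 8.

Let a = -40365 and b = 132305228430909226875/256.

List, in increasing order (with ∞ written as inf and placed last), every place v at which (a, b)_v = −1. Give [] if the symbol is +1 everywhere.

(a, b) ≡ (-4485, 1547) mod (ℚ^×)²; places V = {2, 3, 5, 7, 13, 17, 23, ∞}.
(a,b)_2: α=0, β=-8; u≡3, v≡3 (mod 8); ε(u)ε(v)=1·1, αω(v)=0·1, βω(u)=-8·1; sum ≡ 1  ⇒  -1.
(a,b)_5: α=1, u≡2; β=4, v≡3 (mod 5); (2|5)=-1, (3|5)=-1; sign (−1)^0·-1^4·-1^1 = -1.
(a,b)_∞: sgn(-4485)=−, sgn(1547)=+, so +1.
(a,b)_17: α=0, u≡10; β=1, v≡11 (mod 17); (10|17)=-1, (11|17)=-1; sign (−1)^0·-1^1·-1^0 = -1.
(a,b)_7: α=0, u≡4; β=3, v≡2 (mod 7); (4|7)=+1, (2|7)=+1; sign (−1)^0·+1^3·+1^0 = +1.
(a,b)_3: α=3, u≡2; β=10, v≡2 (mod 3); (2|3)=-1, (2|3)=-1; sign (−1)^0·-1^10·-1^3 = -1.
(a,b)_23: α=1, u≡16; β=4, v≡18 (mod 23); (16|23)=+1, (18|23)=+1; sign (−1)^0·+1^4·+1^1 = +1.
(a,b)_13: α=1, u≡2; β=3, v≡7 (mod 13); (2|13)=-1, (7|13)=-1; sign (−1)^0·-1^3·-1^1 = +1.
Ram(-4485, 1547) = {2, 3, 5, 17}; no ℚ_2-point on the conic.

[2, 3, 5, 17]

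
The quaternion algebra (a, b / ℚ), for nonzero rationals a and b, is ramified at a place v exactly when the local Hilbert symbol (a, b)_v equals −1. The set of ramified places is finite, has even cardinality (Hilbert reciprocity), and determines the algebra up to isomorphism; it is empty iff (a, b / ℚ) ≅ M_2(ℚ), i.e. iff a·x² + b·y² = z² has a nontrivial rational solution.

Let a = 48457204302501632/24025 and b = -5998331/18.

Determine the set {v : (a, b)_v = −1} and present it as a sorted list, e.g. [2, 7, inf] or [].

Mod squares: a ≡ 23, b ≡ -22678. Check v ∈ {∞, 2, 3, 5, 11, 17, 23, 29, 31}.
v=∞: 23 > 0 and -22678 < 0  ⇒  (a,b)_∞ = +1.
v=31: a=31^-2·(≡26), b=31^0·(≡18) mod 31; (26|31)=-1, (18|31)=+1; (−1)^{-2·0·15}·(-1)^0·(+1)^-2 = +1.
v=5: a=5^-2·(≡2), b=5^0·(≡3) mod 5; (2|5)=-1, (3|5)=-1; (−1)^{-2·0·2}·(-1)^0·(-1)^-2 = +1.
v=17: a=17^2·(≡11), b=17^1·(≡9) mod 17; (11|17)=-1, (9|17)=+1; (−1)^{2·1·8}·(-1)^1·(+1)^2 = -1.
v=23: a=23^5·(≡4), b=23^3·(≡2) mod 23; (4|23)=+1, (2|23)=+1; (−1)^{5·3·11}·(+1)^3·(+1)^5 = -1.
v=11: a=11^2·(≡1), b=11^0·(≡5) mod 11; (1|11)=+1, (5|11)=+1; (−1)^{2·0·5}·(+1)^0·(+1)^2 = +1.
v=3: a=3^0·(≡2), b=3^-2·(≡2) mod 3; (2|3)=-1, (2|3)=-1; (−1)^{0·-2·1}·(-1)^-2·(-1)^0 = +1.
v=2: v_2(a)=8, v_2(b)=-1; units ≡ 7, 5 (mod 8); ε·ε+αω+βω = 1·0+8·1+-1·0 ≡ 0  ⇒  (a,b)_2 = +1.
v=29: a=29^2·(≡28), b=29^1·(≡1) mod 29; (28|29)=+1, (1|29)=+1; (−1)^{2·1·14}·(+1)^1·(+1)^2 = +1.
|Ram(23, -22678)| = 2, even; anisotropic at {17, 23}.

[17, 23]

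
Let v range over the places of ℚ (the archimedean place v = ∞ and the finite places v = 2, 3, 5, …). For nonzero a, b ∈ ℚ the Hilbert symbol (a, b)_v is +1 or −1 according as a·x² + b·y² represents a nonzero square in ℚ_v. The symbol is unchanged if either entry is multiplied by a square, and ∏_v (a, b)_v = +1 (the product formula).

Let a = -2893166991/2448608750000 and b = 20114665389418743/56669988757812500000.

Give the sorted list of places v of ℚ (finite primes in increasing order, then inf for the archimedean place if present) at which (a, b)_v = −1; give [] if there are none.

Mod squares: a ≡ -1365, b ≡ 286. Check v ∈ {∞, 2, 3, 5, 7, 11, 13, 17, 23, 29}.
v=17: a=17^0·(≡14), b=17^2·(≡6) mod 17; (14|17)=-1, (6|17)=-1; (−1)^{0·2·8}·(-1)^2·(-1)^0 = +1.
v=29: a=29^2·(≡12), b=29^2·(≡25) mod 29; (12|29)=-1, (25|29)=+1; (−1)^{2·2·14}·(-1)^2·(+1)^2 = +1.
v=5: a=5^-7·(≡2), b=5^-12·(≡4) mod 5; (2|5)=-1, (4|5)=+1; (−1)^{-7·-12·2}·(-1)^-12·(+1)^-7 = +1.
v=7: a=7^-1·(≡1), b=7^-2·(≡6) mod 7; (1|7)=+1, (6|7)=-1; (−1)^{-1·-2·3}·(+1)^-2·(-1)^-1 = -1.
v=11: a=11^2·(≡7), b=11^3·(≡3) mod 11; (7|11)=-1, (3|11)=+1; (−1)^{2·3·5}·(-1)^3·(+1)^2 = -1.
v=2: v_2(a)=-4, v_2(b)=-5; units ≡ 3, 7 (mod 8); ε·ε+αω+βω = 1·1+-4·0+-5·1 ≡ 0  ⇒  (a,b)_2 = +1.
v=23: a=23^-4·(≡10), b=23^-6·(≡21) mod 23; (10|23)=-1, (21|23)=-1; (−1)^{-4·-6·11}·(-1)^-6·(-1)^-4 = +1.
v=13: a=13^1·(≡10), b=13^1·(≡4) mod 13; (10|13)=+1, (4|13)=+1; (−1)^{1·1·6}·(+1)^1·(+1)^1 = +1.
v=∞: -1365 < 0 and 286 > 0  ⇒  (a,b)_∞ = +1.
v=3: a=3^7·(≡1), b=3^14·(≡1) mod 3; (1|3)=+1, (1|3)=+1; (−1)^{7·14·1}·(+1)^14·(+1)^7 = +1.
Ram(-1365, 286) = {7, 11}; no ℚ_7-point on the conic.

[7, 11]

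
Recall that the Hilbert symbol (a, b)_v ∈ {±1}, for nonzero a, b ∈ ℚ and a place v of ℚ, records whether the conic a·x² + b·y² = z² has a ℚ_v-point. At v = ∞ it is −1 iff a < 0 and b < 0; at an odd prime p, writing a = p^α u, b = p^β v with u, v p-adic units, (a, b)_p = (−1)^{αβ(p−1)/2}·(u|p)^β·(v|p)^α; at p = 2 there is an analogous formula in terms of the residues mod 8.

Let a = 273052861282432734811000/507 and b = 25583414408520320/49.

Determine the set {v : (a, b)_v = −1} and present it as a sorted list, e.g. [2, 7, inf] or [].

Mod squares: a ≡ 71095530, b ≡ 170. Check v ∈ {∞, 2, 3, 5, 7, 11, 13, 17, 19, 23, 29}.
v=19: a=19^3·(≡13), b=19^2·(≡10) mod 19; (13|19)=-1, (10|19)=-1; (−1)^{3·2·9}·(-1)^2·(-1)^3 = -1.
v=2: v_2(a)=3, v_2(b)=7; units ≡ 5, 5 (mod 8); ε·ε+αω+βω = 0·0+3·1+7·1 ≡ 0  ⇒  (a,b)_2 = +1.
v=13: a=13^-2·(≡10), b=13^0·(≡4) mod 13; (10|13)=+1, (4|13)=+1; (−1)^{-2·0·6}·(+1)^0·(+1)^-2 = +1.
v=3: a=3^-1·(≡1), b=3^0·(≡2) mod 3; (1|3)=+1, (2|3)=-1; (−1)^{-1·0·1}·(+1)^0·(-1)^-1 = -1.
v=5: a=5^3·(≡4), b=5^1·(≡1) mod 5; (4|5)=+1, (1|5)=+1; (−1)^{3·1·2}·(+1)^1·(+1)^3 = +1.
v=17: a=17^1·(≡11), b=17^1·(≡3) mod 17; (11|17)=-1, (3|17)=-1; (−1)^{1·1·8}·(-1)^1·(-1)^1 = +1.
v=∞: 71095530 > 0 and 170 > 0  ⇒  (a,b)_∞ = +1.
v=7: a=7^2·(≡2), b=7^-2·(≡2) mod 7; (2|7)=+1, (2|7)=+1; (−1)^{2·-2·3}·(+1)^-2·(+1)^2 = +1.
v=11: a=11^5·(≡3), b=11^4·(≡9) mod 11; (3|11)=+1, (9|11)=+1; (−1)^{5·4·5}·(+1)^4·(+1)^5 = +1.
v=23: a=23^3·(≡1), b=23^2·(≡12) mod 23; (1|23)=+1, (12|23)=+1; (−1)^{3·2·11}·(+1)^2·(+1)^3 = +1.
v=29: a=29^3·(≡3), b=29^2·(≡25) mod 29; (3|29)=-1, (25|29)=+1; (−1)^{3·2·14}·(-1)^2·(+1)^3 = +1.
|Ram(71095530, 170)| = 2, even; anisotropic at {3, 19}.

[3, 19]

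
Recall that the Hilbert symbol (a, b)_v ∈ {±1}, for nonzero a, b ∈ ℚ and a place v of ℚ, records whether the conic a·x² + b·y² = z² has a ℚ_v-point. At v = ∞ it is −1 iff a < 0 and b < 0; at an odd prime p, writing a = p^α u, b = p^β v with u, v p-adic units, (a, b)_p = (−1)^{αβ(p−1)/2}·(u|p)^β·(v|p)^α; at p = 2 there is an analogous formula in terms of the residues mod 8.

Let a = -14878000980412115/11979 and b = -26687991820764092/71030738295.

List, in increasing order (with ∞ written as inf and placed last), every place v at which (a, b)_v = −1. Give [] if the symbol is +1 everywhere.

Mod squares: a ≡ -103488385, b ≡ -642785. Check v ∈ {∞, 2, 3, 5, 7, 11, 13, 19, 23, 29, 31}.
v=23: a=23^3·(≡6), b=23^2·(≡7) mod 23; (6|23)=+1, (7|23)=-1; (−1)^{3·2·11}·(+1)^2·(-1)^3 = -1.
v=∞: -103488385 < 0 and -642785 < 0  ⇒  (a,b)_∞ = -1.
v=11: a=11^-3·(≡9), b=11^-7·(≡7) mod 11; (9|11)=+1, (7|11)=-1; (−1)^{-3·-7·5}·(+1)^-7·(-1)^-3 = +1.
v=13: a=13^3·(≡1), b=13^3·(≡2) mod 13; (1|13)=+1, (2|13)=-1; (−1)^{3·3·6}·(+1)^3·(-1)^3 = -1.
v=29: a=29^1·(≡24), b=29^1·(≡1) mod 29; (24|29)=+1, (1|29)=+1; (−1)^{1·1·14}·(+1)^1·(+1)^1 = +1.
v=3: a=3^-2·(≡2), b=3^-6·(≡1) mod 3; (2|3)=-1, (1|3)=+1; (−1)^{-2·-6·1}·(-1)^-6·(+1)^-2 = +1.
v=2: v_2(a)=0, v_2(b)=2; units ≡ 7, 7 (mod 8); ε·ε+αω+βω = 1·1+0·0+2·0 ≡ 1  ⇒  (a,b)_2 = -1.
v=5: a=5^1·(≡3), b=5^-1·(≡2) mod 5; (3|5)=-1, (2|5)=-1; (−1)^{1·-1·2}·(-1)^-1·(-1)^1 = +1.
v=31: a=31^1·(≡21), b=31^1·(≡10) mod 31; (21|31)=-1, (10|31)=+1; (−1)^{1·1·15}·(-1)^1·(+1)^1 = +1.
v=19: a=19^2·(≡5), b=19^4·(≡16) mod 19; (5|19)=+1, (16|19)=+1; (−1)^{2·4·9}·(+1)^4·(+1)^2 = +1.
v=7: a=7^3·(≡2), b=7^2·(≡2) mod 7; (2|7)=+1, (2|7)=+1; (−1)^{3·2·3}·(+1)^2·(+1)^3 = +1.
(-103488385, -642785 / ℚ) ramifies at {2, 13, 23, ∞}: a division algebra.

[2, 13, 23, inf]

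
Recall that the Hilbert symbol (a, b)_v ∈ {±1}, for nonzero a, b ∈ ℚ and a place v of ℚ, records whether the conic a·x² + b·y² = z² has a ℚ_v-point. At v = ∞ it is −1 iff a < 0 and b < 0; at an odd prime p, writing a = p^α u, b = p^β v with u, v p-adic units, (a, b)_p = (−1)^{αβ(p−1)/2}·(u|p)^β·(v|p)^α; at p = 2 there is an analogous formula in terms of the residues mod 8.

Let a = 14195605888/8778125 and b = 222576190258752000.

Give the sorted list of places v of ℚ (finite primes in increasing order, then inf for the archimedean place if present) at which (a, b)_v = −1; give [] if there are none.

Mod squares: a ≡ 8510, b ≡ 5335770. Check v ∈ {∞, 2, 3, 5, 11, 19, 23, 37, 53}.
v=5: a=5^-5·(≡2), b=5^3·(≡1) mod 5; (2|5)=-1, (1|5)=+1; (−1)^{-5·3·2}·(-1)^3·(+1)^-5 = -1.
v=3: a=3^0·(≡2), b=3^3·(≡1) mod 3; (2|3)=-1, (1|3)=+1; (−1)^{0·3·1}·(-1)^3·(+1)^0 = -1.
v=23: a=23^1·(≡16), b=23^3·(≡2) mod 23; (16|23)=+1, (2|23)=+1; (−1)^{1·3·11}·(+1)^3·(+1)^1 = -1.
v=37: a=37^1·(≡8), b=37^3·(≡30) mod 37; (8|37)=-1, (30|37)=+1; (−1)^{1·3·18}·(-1)^3·(+1)^1 = -1.
v=53: a=53^-2·(≡39), b=53^0·(≡18) mod 53; (39|53)=-1, (18|53)=-1; (−1)^{-2·0·26}·(-1)^0·(-1)^-2 = +1.
v=∞: 8510 > 0 and 5335770 > 0  ⇒  (a,b)_∞ = +1.
v=2: v_2(a)=7, v_2(b)=9; units ≡ 7, 5 (mod 8); ε·ε+αω+βω = 1·0+7·1+9·0 ≡ 1  ⇒  (a,b)_2 = -1.
v=11: a=11^0·(≡6), b=11^1·(≡5) mod 11; (6|11)=-1, (5|11)=+1; (−1)^{0·1·5}·(-1)^1·(+1)^0 = -1.
v=19: a=19^4·(≡7), b=19^1·(≡12) mod 19; (7|19)=+1, (12|19)=-1; (−1)^{4·1·9}·(+1)^1·(-1)^4 = +1.
Ram(8510, 5335770) = {2, 3, 5, 11, 23, 37}; no ℚ_2-point on the conic.

[2, 3, 5, 11, 23, 37]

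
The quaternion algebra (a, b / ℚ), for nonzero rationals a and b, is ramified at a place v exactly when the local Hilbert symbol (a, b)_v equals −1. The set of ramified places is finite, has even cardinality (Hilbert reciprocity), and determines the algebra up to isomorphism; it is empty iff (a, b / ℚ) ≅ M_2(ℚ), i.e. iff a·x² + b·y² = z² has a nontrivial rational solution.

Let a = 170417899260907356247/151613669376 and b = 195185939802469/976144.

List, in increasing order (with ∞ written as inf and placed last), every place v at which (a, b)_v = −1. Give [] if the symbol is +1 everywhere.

[7, 11, 23, 37]

(a, b) ≡ (943, 2817661) mod (ℚ^×)²; places V = {2, 3, 7, 11, 13, 19, 23, 29, 37, 41, 43, ∞}.
(a,b)_43: α=2, u≡15; β=1, v≡1 (mod 43); (15|43)=+1, (1|43)=+1; sign (−1)^0·+1^1·+1^2 = +1.
(a,b)_13: α=-4, u≡8; β=-2, v≡11 (mod 13); (8|13)=-1, (11|13)=-1; sign (−1)^0·-1^-2·-1^-4 = +1.
(a,b)_2: α=-16, β=-4; u≡7, v≡5 (mod 8); ε(u)ε(v)=1·0, αω(v)=-16·1, βω(u)=-4·0; sum ≡ 0  ⇒  +1.
(a,b)_19: α=2, u≡8; β=-2, v≡3 (mod 19); (8|19)=-1, (3|19)=-1; sign (−1)^0·-1^-2·-1^2 = +1.
(a,b)_3: α=-4, u≡1; β=0, v≡1 (mod 3); (1|3)=+1, (1|3)=+1; sign (−1)^0·+1^0·+1^-4 = +1.
(a,b)_37: α=2, u≡24; β=1, v≡25 (mod 37); (24|37)=-1, (25|37)=+1; sign (−1)^0·-1^1·+1^2 = -1.
(a,b)_7: α=6, u≡3; β=3, v≡2 (mod 7); (3|7)=-1, (2|7)=+1; sign (−1)^0·-1^3·+1^6 = -1.
(a,b)_29: α=0, u≡15; β=2, v≡11 (mod 29); (15|29)=-1, (11|29)=-1; sign (−1)^0·-1^2·-1^0 = +1.
(a,b)_11: α=0, u≡6; β=1, v≡9 (mod 11); (6|11)=-1, (9|11)=+1; sign (−1)^0·-1^1·+1^0 = -1.
(a,b)_41: α=3, u≡25; β=2, v≡25 (mod 41); (25|41)=+1, (25|41)=+1; sign (−1)^0·+1^2·+1^3 = +1.
(a,b)_∞: sgn(943)=+, sgn(2817661)=+, so +1.
(a,b)_23: α=1, u≡13; β=1, v≡12 (mod 23); (13|23)=+1, (12|23)=+1; sign (−1)^1·+1^1·+1^1 = -1.
|Ram(943, 2817661)| = 4, even; anisotropic at {7, 11, 23, 37}.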